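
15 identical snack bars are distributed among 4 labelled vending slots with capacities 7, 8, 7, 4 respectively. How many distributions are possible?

Without the upper bounds there are C(18,3) = 816 ways to split 15 among 4 vending slots.
Subtract solutions that violate a single cap (substitute x_i' = x_i − (cap_i+1)): x_1 ≥ 8 gives C(10,3) = 120; x_2 ≥ 9 gives C(9,3) = 84; x_3 ≥ 8 gives C(10,3) = 120; x_4 ≥ 5 gives C(13,3) = 286. Together 610.
Add back pairs where two caps are both exceeded: 0 + 0 + 10 + 0 + 4 + 10 = 24.
By inclusion–exclusion the count is 816 − 610 + 24 = 230.

230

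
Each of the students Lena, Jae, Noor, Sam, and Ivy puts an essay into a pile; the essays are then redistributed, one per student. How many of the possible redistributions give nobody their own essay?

Let Aᵢ be the assignments in which student i gets their own essay. We want the size of the complement of A₁∪…∪A_5.
By inclusion–exclusion this is Σ_{j=0}^{5} (−1)^j C(5,j)·(5−j)!.
Computing: 120 − 120 + 60 − 20 + 5 − 1 = 44.

44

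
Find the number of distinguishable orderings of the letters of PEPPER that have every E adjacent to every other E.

Treat the 2 copies of E as a single block. The multiset to arrange is then {EE, P, P, P, R}, 5 items in all.
That gives (5)!/(3!) = 20 arrangements.

20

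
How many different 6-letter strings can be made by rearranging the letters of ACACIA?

60

Letter multiplicities in ACACIA: A×3, C×2, I×1.
The number of distinct arrangements is 6!/(3!·2!) = 720/12 = 60.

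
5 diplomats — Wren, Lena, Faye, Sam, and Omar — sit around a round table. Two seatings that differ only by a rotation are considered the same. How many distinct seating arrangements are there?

Around a circle, 5 distinct people have 5!/5 = (4)! = 24 rotationally distinct seatings.

24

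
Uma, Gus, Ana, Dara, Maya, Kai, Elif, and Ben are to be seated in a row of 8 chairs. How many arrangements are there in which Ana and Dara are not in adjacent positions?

30240

Of the 8! = 40320 arrangements, those with Ana and Dara adjacent number 2 × 7! = 10080 (treat the pair as a block with 2 internal orders).
Complementary counting: 40320 − 10080 = 30240.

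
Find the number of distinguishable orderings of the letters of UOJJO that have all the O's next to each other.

Treat the 2 copies of O as a single block. The multiset to arrange is then {OO, J, J, U}, 4 items in all.
That gives (4)!/(2!) = 12 arrangements.

12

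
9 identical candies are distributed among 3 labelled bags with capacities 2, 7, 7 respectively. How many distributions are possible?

21

By stars and bars, unrestricted non-negative solutions to x_1+…+x_3 = 9 number C(9+2,2) = 55.
Subtract solutions that violate a single cap (substitute x_i' = x_i − (cap_i+1)): x_1 ≥ 3 gives C(8,2) = 28; x_2 ≥ 8 gives C(3,2) = 3; x_3 ≥ 8 gives C(3,2) = 3. Together 34.
No two caps can be exceeded simultaneously, so the pair terms are all 0.
By inclusion–exclusion the count is 55 − 34 + 0 = 21.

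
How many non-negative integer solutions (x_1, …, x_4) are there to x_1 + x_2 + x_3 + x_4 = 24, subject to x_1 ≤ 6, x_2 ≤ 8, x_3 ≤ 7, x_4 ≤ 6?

20

By stars and bars, unrestricted non-negative solutions to x_1+…+x_4 = 24 number C(24+3,3) = 2925.
Subtract solutions that violate a single cap (substitute x_i' = x_i − (cap_i+1)): x_1 ≥ 7 gives C(20,3) = 1140; x_2 ≥ 9 gives C(18,3) = 816; x_3 ≥ 8 gives C(19,3) = 969; x_4 ≥ 7 gives C(20,3) = 1140. Together 4065.
Add back pairs where two caps are both exceeded: 165 + 220 + 286 + 120 + 165 + 220 = 1176.
Subtract triples: 1 + 4 + 10 + 1 = 16.
By inclusion–exclusion the count is 2925 − 4065 + 1176 − 16 = 20.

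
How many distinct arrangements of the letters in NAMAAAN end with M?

With the last slot taken by M, it remains to arrange the other 6 letters (NAAAAN).
Those 6 letters have A appearing 4 times and N appearing twice, giving (6)!/(4!·2!) = 15.

15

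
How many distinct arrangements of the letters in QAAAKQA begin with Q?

Fix Q in the first position and arrange the remaining 6 letters.
Those 6 letters have A appearing 4 times, giving (6)!/(4!) = 30.

30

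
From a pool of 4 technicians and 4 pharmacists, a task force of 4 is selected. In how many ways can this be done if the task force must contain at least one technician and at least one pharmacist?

Total 4-person selections from all 8: C(8,4) = 70.
Subtract selections that omit an entire group: no technicians → C(4,4) = 1; no pharmacists → C(4,4) = 1.
Both groups omitted at once is impossible, so 70 − 2 = 68.

68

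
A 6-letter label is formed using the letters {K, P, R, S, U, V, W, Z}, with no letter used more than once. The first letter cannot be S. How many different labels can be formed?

The first letter has 8−1 = 7 choices (anything except S).
The remaining 5 letters are filled from the other 7 symbols without repetition: 7 × 6 × 5 × 4 × 3 = 2520.
Total: 7 × 2520 = 17640.

17640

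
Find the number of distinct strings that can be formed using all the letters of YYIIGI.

60

Letter multiplicities in YYIIGI: G×1, I×3, Y×2.
So there are 6! / (3!·2!) = 60 distinguishable arrangements.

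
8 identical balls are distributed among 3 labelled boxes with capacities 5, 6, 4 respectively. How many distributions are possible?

Without the upper bounds there are C(10,2) = 45 ways to split 8 among 3 boxes.
Subtract solutions that violate a single cap (substitute x_i' = x_i − (cap_i+1)): x_1 ≥ 6 gives C(4,2) = 6; x_2 ≥ 7 gives C(3,2) = 3; x_3 ≥ 5 gives C(5,2) = 10. Together 19.
No two caps can be exceeded simultaneously, so the pair terms are all 0.
By inclusion–exclusion the count is 45 − 19 + 0 = 26.

26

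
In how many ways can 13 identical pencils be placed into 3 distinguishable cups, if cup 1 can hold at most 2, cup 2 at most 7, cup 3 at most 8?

Ignoring the caps, the number of non-negative solutions to x_1+…+x_3 = 13 is C(15,2) = 105.
Subtract solutions that violate a single cap (substitute x_i' = x_i − (cap_i+1)): x_1 ≥ 3 gives C(12,2) = 66; x_2 ≥ 8 gives C(7,2) = 21; x_3 ≥ 9 gives C(6,2) = 15. Together 102.
Add back pairs where two caps are both exceeded: 6 + 3 + 0 = 9.
By inclusion–exclusion the count is 105 − 102 + 9 = 12.

12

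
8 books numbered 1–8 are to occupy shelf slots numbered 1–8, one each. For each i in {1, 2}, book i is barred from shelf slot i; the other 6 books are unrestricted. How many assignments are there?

30960

Let Aᵢ (for i ∈ {1, 2}) be the placements that put book i in its forbidden shelf slot. Any j of these fix j positions, leaving (8−j)! ways to fill the rest, and there are C(2,j) ways to pick which j.
By inclusion–exclusion, the number of valid placements is Σ_{j=0}^{2} (−1)^j C(2,j)·(8−j)!.
Computing: 40320 − 10080 + 720 = 30960.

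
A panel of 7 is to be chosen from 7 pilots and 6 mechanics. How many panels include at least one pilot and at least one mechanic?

Total 7-person selections from all 13: C(13,7) = 1716.
Selections missing a whole group: no pilots → C(6,7) = 0; no mechanics → C(7,7) = 1.
Both groups omitted at once is impossible, so 1716 − 1 = 1715.

1715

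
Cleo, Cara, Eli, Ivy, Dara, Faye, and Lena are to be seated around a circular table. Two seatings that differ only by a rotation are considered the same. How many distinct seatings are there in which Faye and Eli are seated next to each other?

Glue Faye and Eli into a block (2 internal orders). Seating 6 units around a circle gives (5)! arrangements.
So 2 × (5)! = 2 × 120 = 240.

240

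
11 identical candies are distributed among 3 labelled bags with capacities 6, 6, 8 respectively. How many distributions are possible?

42

Without the upper bounds there are C(13,2) = 78 ways to split 11 among 3 bags.
Subtract solutions that violate a single cap (substitute x_i' = x_i − (cap_i+1)): x_1 ≥ 7 gives C(6,2) = 15; x_2 ≥ 7 gives C(6,2) = 15; x_3 ≥ 9 gives C(4,2) = 6. Together 36.
No two caps can be exceeded simultaneously, so the pair terms are all 0.
By inclusion–exclusion the count is 78 − 36 + 0 = 42.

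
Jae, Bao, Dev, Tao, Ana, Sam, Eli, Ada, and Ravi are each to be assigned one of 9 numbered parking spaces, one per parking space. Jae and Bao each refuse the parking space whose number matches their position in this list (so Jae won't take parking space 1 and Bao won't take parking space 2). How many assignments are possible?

Let Aᵢ (for i ∈ {1, 2}) be the placements that put person i in their forbidden parking space. Any j of these fix j positions, leaving (9−j)! ways to fill the rest, and there are C(2,j) ways to pick which j.
By inclusion–exclusion, the number of valid placements is Σ_{j=0}^{2} (−1)^j C(2,j)·(9−j)!.
Computing: 362880 − 80640 + 5040 = 287280.

287280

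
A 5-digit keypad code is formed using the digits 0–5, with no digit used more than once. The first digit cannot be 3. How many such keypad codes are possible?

The first digit has 6−1 = 5 choices (anything except 3).
The remaining 4 digits are filled from the other 5 symbols without repetition: 5 × 4 × 3 × 2 = 120.
Total: 5 × 120 = 600.

600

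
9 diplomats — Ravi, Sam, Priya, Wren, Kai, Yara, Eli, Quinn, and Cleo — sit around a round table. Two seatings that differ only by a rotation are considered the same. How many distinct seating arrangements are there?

40320

Around a circle, 9 distinct people have 9!/9 = (8)! = 40320 rotationally distinct seatings.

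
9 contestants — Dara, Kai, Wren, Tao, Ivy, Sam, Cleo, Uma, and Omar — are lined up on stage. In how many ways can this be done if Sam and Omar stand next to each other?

Place the 7 others and the Sam-Omar pair as 8 objects in a line; the pair has 2 internal arrangements.
That gives 2 × 8! = 2 × 40320 = 80640.

80640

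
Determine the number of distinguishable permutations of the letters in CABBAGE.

1260

Letter multiplicities in CABBAGE: A×2, B×2, C×1, E×1, G×1.
The number of distinct arrangements is 7!/(2!·2!) = 5040/4 = 1260.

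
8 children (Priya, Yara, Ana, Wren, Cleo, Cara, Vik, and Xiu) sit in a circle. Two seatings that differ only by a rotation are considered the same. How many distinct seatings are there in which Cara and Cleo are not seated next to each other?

All circular seatings of 8 people number (7)! = 5040.
Seatings with Cara beside Cleo: treat them as a block with 2 internal orders, giving 2 × (6)! = 1440.
Subtracting, 5040 − 1440 = 3600.

3600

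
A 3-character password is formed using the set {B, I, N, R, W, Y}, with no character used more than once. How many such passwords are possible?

This is a permutation of 3 out of 6: P(6,3) = 6!/3!.
6 × 5 × 4 = 120.

120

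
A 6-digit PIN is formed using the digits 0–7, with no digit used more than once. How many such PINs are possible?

20160

This is a permutation of 6 out of 8: P(8,6) = 8!/2!.
8 × 7 × 6 × 5 × 4 × 3 = 20160.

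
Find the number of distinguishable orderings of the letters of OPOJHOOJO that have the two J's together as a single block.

Treat the 2 copies of J as a single block. The multiset to arrange is then {JJ, H, O, O, O, O, O, P}, 8 items in all.
That gives (8)!/(5!) = 336 arrangements.

336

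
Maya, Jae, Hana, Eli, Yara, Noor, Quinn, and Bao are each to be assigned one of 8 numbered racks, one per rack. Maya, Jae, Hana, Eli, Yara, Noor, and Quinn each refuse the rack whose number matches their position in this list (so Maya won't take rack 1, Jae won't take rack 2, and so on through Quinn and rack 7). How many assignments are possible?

16687

Let Aᵢ (for 1 ≤ i ≤ 7) be the placements that put person i in their forbidden rack. Any j of these fix j positions, leaving (8−j)! ways to fill the rest, and there are C(7,j) ways to pick which j.
By inclusion–exclusion, the number of valid placements is Σ_{j=0}^{7} (−1)^j C(7,j)·(8−j)!.
Computing: 40320 − 35280 + 15120 − 4200 + 840 − 126 + 14 − 1 = 16687.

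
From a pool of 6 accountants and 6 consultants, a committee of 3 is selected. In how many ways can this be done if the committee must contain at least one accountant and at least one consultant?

180

With no constraint there are C(12,3) = 220 possible selections.
Selections missing a whole group: no accountants → C(6,3) = 20; no consultants → C(6,3) = 20.
Both groups omitted at once is impossible, so 220 − 40 = 180.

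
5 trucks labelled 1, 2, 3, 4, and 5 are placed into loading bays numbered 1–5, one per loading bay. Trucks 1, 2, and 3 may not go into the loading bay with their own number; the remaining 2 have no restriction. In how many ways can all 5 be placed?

Let Aᵢ (for i ∈ {1, 2, 3}) be the placements that put truck i in its forbidden loading bay. Any j of these fix j positions, leaving (5−j)! ways to fill the rest, and there are C(3,j) ways to pick which j.
By inclusion–exclusion, the number of valid placements is Σ_{j=0}^{3} (−1)^j C(3,j)·(5−j)!.
Computing: 120 − 72 + 18 − 2 = 64.

64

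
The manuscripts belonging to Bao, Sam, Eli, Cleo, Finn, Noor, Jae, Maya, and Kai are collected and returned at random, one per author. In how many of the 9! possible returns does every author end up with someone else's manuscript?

This is the derangement count D_9: permutations of 9 items with no fixed point.
By inclusion–exclusion this is Σ_{j=0}^{9} (−1)^j C(9,j)·(9−j)!.
Computing: 362880 − 362880 + 181440 − 60480 + 15120 − 3024 + 504 − 72 + 9 − 1 = 133496.

133496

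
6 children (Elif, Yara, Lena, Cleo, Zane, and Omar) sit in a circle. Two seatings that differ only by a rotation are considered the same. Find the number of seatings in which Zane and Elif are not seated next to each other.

72

All circular seatings of 6 people number (5)! = 120.
Those with Zane next to Elif: fuse the pair into one unit and seat 5 units around a circle — 2·(4)! = 48.
Subtracting, 120 − 48 = 72.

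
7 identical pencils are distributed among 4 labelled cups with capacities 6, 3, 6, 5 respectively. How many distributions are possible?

94

Ignoring the caps, the number of non-negative solutions to x_1+…+x_4 = 7 is C(10,3) = 120.
Subtract solutions that violate a single cap (substitute x_i' = x_i − (cap_i+1)): x_1 ≥ 7 gives C(3,3) = 1; x_2 ≥ 4 gives C(6,3) = 20; x_3 ≥ 7 gives C(3,3) = 1; x_4 ≥ 6 gives C(4,3) = 4. Together 26.
No two caps can be exceeded simultaneously, so the pair terms are all 0.
By inclusion–exclusion the count is 120 − 26 + 0 = 94.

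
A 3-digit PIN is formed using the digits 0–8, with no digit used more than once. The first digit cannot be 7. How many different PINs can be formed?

The first digit has 9−1 = 8 choices (anything except 7).
The remaining 2 digits are filled from the other 8 symbols without repetition: 8 × 7 = 56.
Total: 8 × 56 = 448.

448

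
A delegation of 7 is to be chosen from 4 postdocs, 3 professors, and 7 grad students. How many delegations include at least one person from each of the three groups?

2982

With no constraint there are C(14,7) = 3432 possible selections.
Subtract selections that omit an entire group: no postdocs → C(10,7) = 120; no professors → C(11,7) = 330; no grad students → C(7,7) = 1.
Add back selections omitting two groups (i.e. drawn from a single group): C(4,7) + C(3,7) + C(7,7) = 1.
By inclusion–exclusion: 3432 − 451 + 1 = 2982.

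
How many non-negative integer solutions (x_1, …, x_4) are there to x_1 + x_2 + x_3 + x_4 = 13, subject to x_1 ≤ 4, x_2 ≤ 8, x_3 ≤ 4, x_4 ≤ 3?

66

Ignoring the caps, the number of non-negative solutions to x_1+…+x_4 = 13 is C(16,3) = 560.
Subtract solutions that violate a single cap (substitute x_i' = x_i − (cap_i+1)): x_1 ≥ 5 gives C(11,3) = 165; x_2 ≥ 9 gives C(7,3) = 35; x_3 ≥ 5 gives C(11,3) = 165; x_4 ≥ 4 gives C(12,3) = 220. Together 585.
Add back pairs where two caps are both exceeded: 0 + 20 + 35 + 0 + 1 + 35 = 91.
By inclusion–exclusion the count is 560 − 585 + 91 = 66.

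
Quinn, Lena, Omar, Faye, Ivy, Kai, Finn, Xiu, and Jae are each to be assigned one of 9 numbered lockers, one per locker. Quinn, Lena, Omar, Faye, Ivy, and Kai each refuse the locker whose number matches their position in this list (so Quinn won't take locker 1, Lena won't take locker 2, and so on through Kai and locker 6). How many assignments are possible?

183822

Let Aᵢ (for 1 ≤ i ≤ 6) be the placements that put person i in their forbidden locker. Any j of these fix j positions, leaving (9−j)! ways to fill the rest, and there are C(6,j) ways to pick which j.
By inclusion–exclusion, the number of valid placements is Σ_{j=0}^{6} (−1)^j C(6,j)·(9−j)!.
Computing: 362880 − 241920 + 75600 − 14400 + 1800 − 144 + 6 = 183822.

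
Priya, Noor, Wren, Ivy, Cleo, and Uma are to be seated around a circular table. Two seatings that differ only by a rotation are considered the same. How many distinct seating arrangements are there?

120

Fix one person's seat to break rotational symmetry; the remaining 5 people can be arranged in (5)! = 120 ways.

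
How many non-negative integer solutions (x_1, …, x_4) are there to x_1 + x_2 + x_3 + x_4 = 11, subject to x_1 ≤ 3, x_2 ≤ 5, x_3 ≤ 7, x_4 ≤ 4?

Ignoring the caps, the number of non-negative solutions to x_1+…+x_4 = 11 is C(14,3) = 364.
Subtract solutions that violate a single cap (substitute x_i' = x_i − (cap_i+1)): x_1 ≥ 4 gives C(10,3) = 120; x_2 ≥ 6 gives C(8,3) = 56; x_3 ≥ 8 gives C(6,3) = 20; x_4 ≥ 5 gives C(9,3) = 84. Together 280.
Add back pairs where two caps are both exceeded: 4 + 0 + 10 + 0 + 1 + 0 = 15.
By inclusion–exclusion the count is 364 − 280 + 15 = 99.

99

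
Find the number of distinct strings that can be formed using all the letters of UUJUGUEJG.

3780

Letter multiplicities in UUJUGUEJG: E×1, G×2, J×2, U×4.
The number of distinct arrangements is 9!/(4!·2!·2!) = 362880/96 = 3780.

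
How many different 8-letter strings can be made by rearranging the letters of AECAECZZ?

The 8 letters of AECAECZZ have repeats: A appearing twice, C appearing twice, E appearing twice, and Z appearing twice.
Dividing 8! = 40320 by 2!·2!·2!·2! = 16 for the repeated letters gives 2520.

2520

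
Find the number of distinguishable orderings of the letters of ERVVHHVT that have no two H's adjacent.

There are 8!/(3!·2!) = 3360 arrangements of ERVVHHVT in total.
Arrangements with the H's together: treat HH as one letter, giving (7)!/(3!) = 840.
Subtracting, 3360 − 840 = 2520 arrangements keep the H's apart.

2520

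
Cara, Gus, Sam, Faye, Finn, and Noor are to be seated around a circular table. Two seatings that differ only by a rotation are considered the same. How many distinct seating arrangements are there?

120

Around a circle, 6 distinct people have 6!/6 = (5)! = 120 rotationally distinct seatings.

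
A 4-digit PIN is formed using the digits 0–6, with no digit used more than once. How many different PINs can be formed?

840

With no repetition, fill the 4 digits in order: 7 choices, then 6, down to 4.
7 × 6 × 5 × 4 = 840.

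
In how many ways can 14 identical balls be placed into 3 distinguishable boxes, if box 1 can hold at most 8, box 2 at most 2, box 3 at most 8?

12

By stars and bars, unrestricted non-negative solutions to x_1+…+x_3 = 14 number C(14+2,2) = 120.
Subtract solutions that violate a single cap (substitute x_i' = x_i − (cap_i+1)): x_1 ≥ 9 gives C(7,2) = 21; x_2 ≥ 3 gives C(13,2) = 78; x_3 ≥ 9 gives C(7,2) = 21. Together 120.
Add back pairs where two caps are both exceeded: 6 + 0 + 6 = 12.
By inclusion–exclusion the count is 120 − 120 + 12 = 12.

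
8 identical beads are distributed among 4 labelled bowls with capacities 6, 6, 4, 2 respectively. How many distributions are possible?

82

Without the upper bounds there are C(11,3) = 165 ways to split 8 among 4 bowls.
Subtract solutions that violate a single cap (substitute x_i' = x_i − (cap_i+1)): x_1 ≥ 7 gives C(4,3) = 4; x_2 ≥ 7 gives C(4,3) = 4; x_3 ≥ 5 gives C(6,3) = 20; x_4 ≥ 3 gives C(8,3) = 56. Together 84.
Add back pairs where two caps are both exceeded: 0 + 0 + 0 + 0 + 0 + 1 = 1.
By inclusion–exclusion the count is 165 − 84 + 1 = 82.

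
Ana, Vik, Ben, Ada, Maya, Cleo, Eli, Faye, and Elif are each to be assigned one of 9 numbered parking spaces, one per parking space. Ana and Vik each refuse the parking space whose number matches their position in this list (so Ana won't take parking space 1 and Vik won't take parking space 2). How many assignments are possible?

Let Aᵢ (for i ∈ {1, 2}) be the placements that put person i in their forbidden parking space. Any j of these fix j positions, leaving (9−j)! ways to fill the rest, and there are C(2,j) ways to pick which j.
By inclusion–exclusion, the number of valid placements is Σ_{j=0}^{2} (−1)^j C(2,j)·(9−j)!.
Computing: 362880 − 80640 + 5040 = 287280.

287280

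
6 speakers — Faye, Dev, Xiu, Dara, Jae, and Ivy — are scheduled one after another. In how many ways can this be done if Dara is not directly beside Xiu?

There are 6! = 720 arrangements in all. If Dara and Xiu are adjacent, merging them into one block gives 2·(5)! = 240 arrangements.
So 720 − 240 = 480 arrangements keep them apart.

480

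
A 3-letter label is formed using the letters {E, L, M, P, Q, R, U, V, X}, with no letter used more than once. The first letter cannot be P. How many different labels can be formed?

The first letter has 9−1 = 8 choices (anything except P).
The remaining 2 letters are filled from the other 8 symbols without repetition: 8 × 7 = 56.
Total: 8 × 56 = 448.

448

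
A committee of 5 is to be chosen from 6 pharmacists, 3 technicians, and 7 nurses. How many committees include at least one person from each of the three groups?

2730

Total 5-person selections from all 16: C(16,5) = 4368.
Subtract selections that omit an entire group: no pharmacists → C(10,5) = 252; no technicians → C(13,5) = 1287; no nurses → C(9,5) = 126.
Add back selections omitting two groups (i.e. drawn from a single group): C(6,5) + C(3,5) + C(7,5) = 27.
By inclusion–exclusion: 4368 − 1665 + 27 = 2730.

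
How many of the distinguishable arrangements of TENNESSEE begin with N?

Fix N in the first position and arrange the remaining 8 letters.
Those 8 letters have E appearing 4 times and S appearing twice, giving (8)!/(4!·2!) = 840.

840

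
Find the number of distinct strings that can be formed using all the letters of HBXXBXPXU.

HBXXBXPXU has 9 letters with B appearing twice and X appearing 4 times.
The number of distinct arrangements is 9!/(4!·2!) = 362880/48 = 7560.

7560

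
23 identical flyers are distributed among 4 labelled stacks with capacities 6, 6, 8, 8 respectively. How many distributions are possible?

Without the upper bounds there are C(26,3) = 2600 ways to split 23 among 4 stacks.
Subtract solutions that violate a single cap (substitute x_i' = x_i − (cap_i+1)): x_1 ≥ 7 gives C(19,3) = 969; x_2 ≥ 7 gives C(19,3) = 969; x_3 ≥ 9 gives C(17,3) = 680; x_4 ≥ 9 gives C(17,3) = 680. Together 3298.
Add back pairs where two caps are both exceeded: 220 + 120 + 120 + 120 + 120 + 56 = 756.
Subtract triples: 1 + 1 + 0 + 0 = 2.
By inclusion–exclusion the count is 2600 − 3298 + 756 − 2 = 56.

56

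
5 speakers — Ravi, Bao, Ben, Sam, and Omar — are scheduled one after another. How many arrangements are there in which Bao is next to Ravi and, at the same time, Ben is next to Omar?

Treat {Bao,Ravi} as one block (2 orders) and {Ben,Omar} as another (2 orders).
That leaves 3 units to arrange: 2 × 2 × 3! = 4 × 6 = 24.

24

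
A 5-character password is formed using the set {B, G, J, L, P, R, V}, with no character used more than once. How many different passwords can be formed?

Choose and order 5 of the 7 symbols: the first character has 7 options, the next 6, and so on down to 3.
That product is 7 × 6 × 5 × 4 × 3 = 2520.

2520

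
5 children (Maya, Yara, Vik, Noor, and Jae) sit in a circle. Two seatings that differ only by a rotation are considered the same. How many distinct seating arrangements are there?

24

Fix one person's seat to break rotational symmetry; the remaining 4 people can be arranged in (4)! = 24 ways.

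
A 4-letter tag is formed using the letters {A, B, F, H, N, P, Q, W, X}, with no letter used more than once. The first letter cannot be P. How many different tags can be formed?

The first letter has 9−1 = 8 choices (anything except P).
The remaining 3 letters are filled from the other 8 symbols without repetition: 8 × 7 × 6 = 336.
Total: 8 × 336 = 2688.

2688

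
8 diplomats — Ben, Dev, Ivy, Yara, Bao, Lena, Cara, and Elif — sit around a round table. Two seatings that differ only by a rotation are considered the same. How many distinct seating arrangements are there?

5040

Around a circle, 8 distinct people have 8!/8 = (7)! = 5040 rotationally distinct seatings.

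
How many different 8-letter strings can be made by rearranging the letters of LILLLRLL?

56

Letter multiplicities in LILLLRLL: I×1, L×6, R×1.
The number of distinct arrangements is 8!/(6!) = 40320/720 = 56.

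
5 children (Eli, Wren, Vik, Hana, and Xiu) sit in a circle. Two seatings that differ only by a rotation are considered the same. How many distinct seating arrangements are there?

24

Seat Eli anywhere (absorbing the rotational symmetry), then permute the other 4: (4)! = 24.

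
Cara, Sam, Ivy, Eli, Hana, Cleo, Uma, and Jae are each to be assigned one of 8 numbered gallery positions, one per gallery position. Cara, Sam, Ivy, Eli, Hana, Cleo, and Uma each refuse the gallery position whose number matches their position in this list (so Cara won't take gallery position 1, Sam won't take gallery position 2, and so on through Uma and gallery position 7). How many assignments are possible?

Let Aᵢ (for 1 ≤ i ≤ 7) be the placements that put person i in their forbidden gallery position. Any j of these fix j positions, leaving (8−j)! ways to fill the rest, and there are C(7,j) ways to pick which j.
By inclusion–exclusion, the number of valid placements is Σ_{j=0}^{7} (−1)^j C(7,j)·(8−j)!.
Computing: 40320 − 35280 + 15120 − 4200 + 840 − 126 + 14 − 1 = 16687.

16687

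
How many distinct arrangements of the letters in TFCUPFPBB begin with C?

5040

With the first slot taken by C, it remains to arrange the other 8 letters (TFUPFPBB).
Those 8 letters have B appearing twice, F appearing twice, and P appearing twice, giving (8)!/(2!·2!·2!) = 5040.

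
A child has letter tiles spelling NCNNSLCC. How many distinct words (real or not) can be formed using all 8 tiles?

The 8 letters of NCNNSLCC have repeats: C appearing 3 times and N appearing 3 times.
So there are 8! / (3!·3!) = 1120 distinguishable arrangements.

1120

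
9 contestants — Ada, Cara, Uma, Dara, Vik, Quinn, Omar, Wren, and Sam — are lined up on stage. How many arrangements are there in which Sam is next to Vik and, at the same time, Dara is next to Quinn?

20160

Treat {Sam,Vik} as one block (2 orders) and {Dara,Quinn} as another (2 orders).
That leaves 7 units to arrange: 2 × 2 × 7! = 4 × 5040 = 20160.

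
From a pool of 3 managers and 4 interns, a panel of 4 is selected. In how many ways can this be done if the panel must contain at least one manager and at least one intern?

34

Total 4-person selections from all 7: C(7,4) = 35.
Subtract selections that omit an entire group: no managers → C(4,4) = 1; no interns → C(3,4) = 0.
Both groups omitted at once is impossible, so 35 − 1 = 34.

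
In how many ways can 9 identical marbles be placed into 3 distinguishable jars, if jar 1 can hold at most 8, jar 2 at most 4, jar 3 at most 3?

Ignoring the caps, the number of non-negative solutions to x_1+…+x_3 = 9 is C(11,2) = 55.
Subtract solutions that violate a single cap (substitute x_i' = x_i − (cap_i+1)): x_1 ≥ 9 gives C(2,2) = 1; x_2 ≥ 5 gives C(6,2) = 15; x_3 ≥ 4 gives C(7,2) = 21. Together 37.
Add back pairs where two caps are both exceeded: 0 + 0 + 1 = 1.
By inclusion–exclusion the count is 55 − 37 + 1 = 19.

19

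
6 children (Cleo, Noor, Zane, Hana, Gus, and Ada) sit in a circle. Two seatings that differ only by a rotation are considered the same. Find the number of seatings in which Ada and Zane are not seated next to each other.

72

Without the restriction there are (5)! = 120 seatings.
Seatings with Ada beside Zane: treat them as a block with 2 internal orders, giving 2 × (4)! = 48.
Subtracting, 120 − 48 = 72.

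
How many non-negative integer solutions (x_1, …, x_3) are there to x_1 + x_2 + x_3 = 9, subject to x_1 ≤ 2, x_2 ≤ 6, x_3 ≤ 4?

9

Without the upper bounds there are C(11,2) = 55 ways to split 9 among 3 variables.
Subtract solutions that violate a single cap (substitute x_i' = x_i − (cap_i+1)): x_1 ≥ 3 gives C(8,2) = 28; x_2 ≥ 7 gives C(4,2) = 6; x_3 ≥ 5 gives C(6,2) = 15. Together 49.
Add back pairs where two caps are both exceeded: 0 + 3 + 0 = 3.
By inclusion–exclusion the count is 55 − 49 + 3 = 9.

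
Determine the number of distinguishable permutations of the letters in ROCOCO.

60

The 6 letters of ROCOCO have repeats: C appearing twice and O appearing 3 times.
Dividing 6! = 720 by 3!·2! = 12 for the repeated letters gives 60.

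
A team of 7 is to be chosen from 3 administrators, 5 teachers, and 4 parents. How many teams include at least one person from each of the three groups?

747

Unrestricted: C(12,7) = 792 ways to pick any 7 of the 12.
Subtract selections that omit an entire group: no administrators → C(9,7) = 36; no teachers → C(7,7) = 1; no parents → C(8,7) = 8.
Add back selections omitting two groups (i.e. drawn from a single group): C(3,7) + C(5,7) + C(4,7) = 0.
By inclusion–exclusion: 792 − 45 + 0 = 747.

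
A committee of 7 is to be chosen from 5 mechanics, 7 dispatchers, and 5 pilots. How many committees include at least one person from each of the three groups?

17745

With no constraint there are C(17,7) = 19448 possible selections.
Selections missing a whole group: no mechanics → C(12,7) = 792; no dispatchers → C(10,7) = 120; no pilots → C(12,7) = 792.
Add back selections omitting two groups (i.e. drawn from a single group): C(5,7) + C(7,7) + C(5,7) = 1.
By inclusion–exclusion: 19448 − 1704 + 1 = 17745.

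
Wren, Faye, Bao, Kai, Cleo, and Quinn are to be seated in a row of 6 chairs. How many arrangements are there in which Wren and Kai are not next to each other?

Of the 6! = 720 arrangements, those with Wren and Kai adjacent number 2 × 5! = 240 (treat the pair as a block with 2 internal orders).
So 720 − 240 = 480 arrangements keep them apart.

480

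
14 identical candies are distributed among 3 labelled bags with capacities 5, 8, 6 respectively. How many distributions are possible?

21

By stars and bars, unrestricted non-negative solutions to x_1+…+x_3 = 14 number C(14+2,2) = 120.
Subtract solutions that violate a single cap (substitute x_i' = x_i − (cap_i+1)): x_1 ≥ 6 gives C(10,2) = 45; x_2 ≥ 9 gives C(7,2) = 21; x_3 ≥ 7 gives C(9,2) = 36. Together 102.
Add back pairs where two caps are both exceeded: 0 + 3 + 0 = 3.
By inclusion–exclusion the count is 120 − 102 + 3 = 21.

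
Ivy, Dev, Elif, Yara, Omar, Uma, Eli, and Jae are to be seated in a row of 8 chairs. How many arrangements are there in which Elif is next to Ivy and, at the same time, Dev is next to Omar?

Treat {Elif,Ivy} as one block (2 orders) and {Dev,Omar} as another (2 orders).
That leaves 6 units to arrange: 2 × 2 × 6! = 4 × 720 = 2880.

2880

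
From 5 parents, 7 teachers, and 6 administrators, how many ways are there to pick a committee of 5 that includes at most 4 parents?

8567

Split by how many parents are chosen (0 through 4).
Sum: C(5,0)·C(13,5) + C(5,1)·C(13,4) + C(5,2)·C(13,3) + C(5,3)·C(13,2) + C(5,4)·C(13,1) = 1287 + 3575 + 2860 + 780 + 65 = 8567.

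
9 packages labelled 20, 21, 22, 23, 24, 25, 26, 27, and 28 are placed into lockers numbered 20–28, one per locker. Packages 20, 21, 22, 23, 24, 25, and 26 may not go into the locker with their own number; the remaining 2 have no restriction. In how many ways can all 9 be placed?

165016

Let Aᵢ (for 20 ≤ i ≤ 26) be the placements that put package i in its forbidden locker. Any j of these fix j positions, leaving (9−j)! ways to fill the rest, and there are C(7,j) ways to pick which j.
By inclusion–exclusion, the number of valid placements is Σ_{j=0}^{7} (−1)^j C(7,j)·(9−j)!.
Computing: 362880 − 282240 + 105840 − 25200 + 4200 − 504 + 42 − 2 = 165016.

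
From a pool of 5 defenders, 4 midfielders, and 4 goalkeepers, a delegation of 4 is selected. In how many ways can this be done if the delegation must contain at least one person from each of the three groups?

With no constraint there are C(13,4) = 715 possible selections.
Selections missing a whole group: no defenders → C(8,4) = 70; no midfielders → C(9,4) = 126; no goalkeepers → C(9,4) = 126.
Add back selections omitting two groups (i.e. drawn from a single group): C(5,4) + C(4,4) + C(4,4) = 7.
By inclusion–exclusion: 715 − 322 + 7 = 400.

400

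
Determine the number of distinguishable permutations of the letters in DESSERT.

Letter multiplicities in DESSERT: D×1, E×2, R×1, S×2, T×1.
Dividing 7! = 5040 by 2!·2! = 4 for the repeated letters gives 1260.

1260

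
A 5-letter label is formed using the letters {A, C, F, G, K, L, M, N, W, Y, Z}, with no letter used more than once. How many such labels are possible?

With no repetition, fill the 5 letters in order: 11 choices, then 10, down to 7.
11 × 10 × 9 × 8 × 7 = 55440.

55440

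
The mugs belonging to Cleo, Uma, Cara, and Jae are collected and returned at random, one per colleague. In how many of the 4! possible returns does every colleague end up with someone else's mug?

9

Count assignments avoiding every fixed point. For any j of the 4 colleagues fixed to their own mug, the other 4−j can be arranged in (4−j)! ways.
By inclusion–exclusion this is Σ_{j=0}^{4} (−1)^j C(4,j)·(4−j)!.
Computing: 24 − 24 + 12 − 4 + 1 = 9.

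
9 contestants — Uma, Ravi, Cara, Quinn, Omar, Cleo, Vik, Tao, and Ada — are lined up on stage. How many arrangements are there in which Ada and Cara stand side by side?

Place the 7 others and the Ada-Cara pair as 8 objects in a line; the pair has 2 internal arrangements.
So the count is 2·(8)! = 80640.

80640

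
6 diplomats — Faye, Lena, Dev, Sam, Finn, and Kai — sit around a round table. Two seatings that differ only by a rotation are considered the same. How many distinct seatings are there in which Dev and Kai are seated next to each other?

48

Glue Dev and Kai into a block (2 internal orders). Seating 5 units around a circle gives (4)! arrangements.
So 2 × (4)! = 2 × 24 = 48.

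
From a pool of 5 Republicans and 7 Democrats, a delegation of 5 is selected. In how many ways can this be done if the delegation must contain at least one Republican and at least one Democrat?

770

Unrestricted: C(12,5) = 792 ways to pick any 5 of the 12.
Selections missing a whole group: no Republicans → C(7,5) = 21; no Democrats → C(5,5) = 1.
Both groups omitted at once is impossible, so 792 − 22 = 770.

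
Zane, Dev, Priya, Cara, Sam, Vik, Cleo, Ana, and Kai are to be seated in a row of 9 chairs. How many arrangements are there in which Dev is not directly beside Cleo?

There are 9! = 362880 arrangements in all. If Dev and Cleo are adjacent, merging them into one block gives 2·(8)! = 80640 arrangements.
So 362880 − 80640 = 282240 arrangements keep them apart.

282240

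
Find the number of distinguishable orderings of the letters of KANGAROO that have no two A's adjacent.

Total arrangements of KANGAROO: 8!/(2!·2!) = 10080.
If the two A's are adjacent, glue them into one block, leaving 7 items to arrange: (7)!/(2!) = 2520 ways.
Subtracting, 10080 − 2520 = 7560 arrangements keep the A's apart.

7560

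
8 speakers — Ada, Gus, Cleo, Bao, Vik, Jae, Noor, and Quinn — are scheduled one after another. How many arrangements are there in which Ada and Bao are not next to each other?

30240

Of the 8! = 40320 arrangements, those with Ada and Bao adjacent number 2 × 7! = 10080 (treat the pair as a block with 2 internal orders).
So 40320 − 10080 = 30240 arrangements keep them apart.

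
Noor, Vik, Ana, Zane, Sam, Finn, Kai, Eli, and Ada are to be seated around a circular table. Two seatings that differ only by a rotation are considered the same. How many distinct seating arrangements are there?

40320

Around a circle, 9 distinct people have 9!/9 = (8)! = 40320 rotationally distinct seatings.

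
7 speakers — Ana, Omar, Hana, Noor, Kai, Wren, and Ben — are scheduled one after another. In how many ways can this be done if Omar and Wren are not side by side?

There are 7! = 5040 arrangements in all. If Omar and Wren are adjacent, merging them into one block gives 2·(6)! = 1440 arrangements.
So 5040 − 1440 = 3600 arrangements keep them apart.

3600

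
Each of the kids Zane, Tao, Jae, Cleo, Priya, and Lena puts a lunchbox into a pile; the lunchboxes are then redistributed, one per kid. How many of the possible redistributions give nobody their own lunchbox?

This is the derangement count D_6: permutations of 6 items with no fixed point.
By inclusion–exclusion this is Σ_{j=0}^{6} (−1)^j C(6,j)·(6−j)!.
Computing: 720 − 720 + 360 − 120 + 30 − 6 + 1 = 265.

265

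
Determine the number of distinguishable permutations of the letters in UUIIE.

UUIIE has 5 letters with I appearing twice and U appearing twice.
The number of distinct arrangements is 5!/(2!·2!) = 120/4 = 30.

30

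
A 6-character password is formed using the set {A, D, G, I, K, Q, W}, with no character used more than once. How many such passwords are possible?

Choose and order 6 of the 7 symbols: the first character has 7 options, the next 6, and so on down to 2.
7 × 6 × 5 × 4 × 3 × 2 = 5040.

5040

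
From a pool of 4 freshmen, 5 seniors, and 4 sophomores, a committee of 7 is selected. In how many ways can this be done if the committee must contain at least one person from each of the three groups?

1636

Total 7-person selections from all 13: C(13,7) = 1716.
Subtract selections that omit an entire group: no freshmen → C(9,7) = 36; no seniors → C(8,7) = 8; no sophomores → C(9,7) = 36.
Add back selections omitting two groups (i.e. drawn from a single group): C(4,7) + C(5,7) + C(4,7) = 0.
By inclusion–exclusion: 1716 − 80 + 0 = 1636.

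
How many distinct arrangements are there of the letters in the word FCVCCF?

The 6 letters of FCVCCF have repeats: C appearing 3 times and F appearing twice.
Dividing 6! = 720 by 3!·2! = 12 for the repeated letters gives 60.

60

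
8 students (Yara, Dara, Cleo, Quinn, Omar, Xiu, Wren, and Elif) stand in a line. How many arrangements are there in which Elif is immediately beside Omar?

10080

Treat {Elif, Omar} as a single unit. There are 7 units to order, and the pair itself can be ordered 2 ways.
So the count is 2·(7)! = 10080.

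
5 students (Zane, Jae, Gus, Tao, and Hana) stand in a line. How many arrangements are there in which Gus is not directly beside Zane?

72

Of the 5! = 120 arrangements, those with Gus and Zane adjacent number 2 × 4! = 48 (treat the pair as a block with 2 internal orders).
So 120 − 48 = 72 arrangements keep them apart.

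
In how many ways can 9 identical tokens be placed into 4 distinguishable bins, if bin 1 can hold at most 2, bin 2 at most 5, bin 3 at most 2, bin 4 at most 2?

10

By stars and bars, unrestricted non-negative solutions to x_1+…+x_4 = 9 number C(9+3,3) = 220.
Subtract solutions that violate a single cap (substitute x_i' = x_i − (cap_i+1)): x_1 ≥ 3 gives C(9,3) = 84; x_2 ≥ 6 gives C(6,3) = 20; x_3 ≥ 3 gives C(9,3) = 84; x_4 ≥ 3 gives C(9,3) = 84. Together 272.
Add back pairs where two caps are both exceeded: 1 + 20 + 20 + 1 + 1 + 20 = 63.
Subtract triples: 0 + 0 + 1 + 0 = 1.
By inclusion–exclusion the count is 220 − 272 + 63 − 1 = 10.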